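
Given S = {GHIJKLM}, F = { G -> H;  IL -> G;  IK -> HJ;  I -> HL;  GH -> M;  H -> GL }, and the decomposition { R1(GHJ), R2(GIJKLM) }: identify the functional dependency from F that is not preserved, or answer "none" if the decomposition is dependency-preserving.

G → H lies within R1.
IL → G lies within R2.
IK → HJ: restricted closure across fragments reaches HJ.
I → HL: restricted closure across fragments reaches HL.
GH → M: restricted closure across fragments reaches M.
H → GL: restricted closure across fragments reaches GL.
Every dependency is enforceable on the fragments, so the decomposition is dependency-preserving.

none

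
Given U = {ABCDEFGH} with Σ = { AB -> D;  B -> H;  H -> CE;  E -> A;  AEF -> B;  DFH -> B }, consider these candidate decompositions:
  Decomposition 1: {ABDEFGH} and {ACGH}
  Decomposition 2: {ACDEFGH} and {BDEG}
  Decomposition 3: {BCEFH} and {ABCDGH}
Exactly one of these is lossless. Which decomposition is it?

Decomposition 1: common = {AGH}, closure = {ACEGH} → lossless.
Decomposition 2: common = {DEG}, closure = {ADEG} → lossy.
Decomposition 3: common = {BCH}, closure = {ABCDEH} → lossy.

Decomposition 1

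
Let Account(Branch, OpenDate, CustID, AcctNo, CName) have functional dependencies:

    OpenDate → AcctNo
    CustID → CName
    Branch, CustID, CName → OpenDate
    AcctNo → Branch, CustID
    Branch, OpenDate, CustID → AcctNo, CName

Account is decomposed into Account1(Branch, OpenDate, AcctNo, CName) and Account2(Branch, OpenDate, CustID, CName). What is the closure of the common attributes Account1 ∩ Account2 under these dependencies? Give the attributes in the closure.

Account1 ∩ Account2 = {Branch, OpenDate, CName}.
OpenDate → AcctNo applies, adding AcctNo
AcctNo → Branch, CustID applies, adding CustID
Closure: {Branch, OpenDate, CustID, AcctNo, CName}.

Branch, OpenDate, CustID, AcctNo, CName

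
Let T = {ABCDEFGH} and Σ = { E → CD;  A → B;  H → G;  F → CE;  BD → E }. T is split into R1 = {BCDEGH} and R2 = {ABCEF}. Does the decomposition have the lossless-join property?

No

Common attributes: R1 ∩ R2 = {BCE}.
Closure of {BCE}: E → CD applies, adding D. So (BCE)⁺ = {BCDE}.
The closure contains neither all of R1 = {BCDEGH} nor all of R2 = {ABCEF}, so the common attributes are not a superkey of either fragment. The join is lossy.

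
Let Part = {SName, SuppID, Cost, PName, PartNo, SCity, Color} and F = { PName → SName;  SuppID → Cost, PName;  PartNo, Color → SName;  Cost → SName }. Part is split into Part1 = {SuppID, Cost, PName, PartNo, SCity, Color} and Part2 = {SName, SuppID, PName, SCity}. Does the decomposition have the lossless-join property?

Common attributes: Part1 ∩ Part2 = {SuppID, PName, SCity}.
Closure of {SuppID, PName, SCity}: PName → SName applies, adding SName; SuppID → Cost, PName applies, adding Cost. So (SuppID, PName, SCity)⁺ = {SName, SuppID, Cost, PName, SCity}.
This closure contains every attribute of Part2, so Part1 ∩ Part2 → Part2. The join is lossless.

Yes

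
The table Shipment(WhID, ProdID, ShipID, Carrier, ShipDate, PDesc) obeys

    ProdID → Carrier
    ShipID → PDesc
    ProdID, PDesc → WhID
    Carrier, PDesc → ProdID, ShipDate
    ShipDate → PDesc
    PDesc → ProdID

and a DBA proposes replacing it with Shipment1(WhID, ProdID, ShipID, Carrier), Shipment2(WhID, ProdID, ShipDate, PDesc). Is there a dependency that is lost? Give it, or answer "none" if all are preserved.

Check ShipID → PDesc: no single fragment contains all of {ShipID, PDesc}, and the restricted closure of {ShipID} across the fragments never reaches {PDesc}.
ProdID → Carrier is preserved.
ProdID, PDesc → WhID is preserved.
Carrier, PDesc → ProdID, ShipDate is preserved.
ShipDate → PDesc is preserved.
PDesc → ProdID is preserved.

ShipID → PDesc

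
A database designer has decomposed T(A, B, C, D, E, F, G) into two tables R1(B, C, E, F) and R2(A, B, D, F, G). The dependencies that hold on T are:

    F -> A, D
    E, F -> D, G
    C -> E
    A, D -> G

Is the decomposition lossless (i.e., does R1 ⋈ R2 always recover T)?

Common attributes: R1 ∩ R2 = {B, F}.
Closure of {B, F}: F → A, D applies, adding A, D; A, D → G applies, adding G. So (B, F)⁺ = {A, B, D, F, G}.
This closure contains every attribute of R2, so R1 ∩ R2 → R2. The join is lossless.

Yes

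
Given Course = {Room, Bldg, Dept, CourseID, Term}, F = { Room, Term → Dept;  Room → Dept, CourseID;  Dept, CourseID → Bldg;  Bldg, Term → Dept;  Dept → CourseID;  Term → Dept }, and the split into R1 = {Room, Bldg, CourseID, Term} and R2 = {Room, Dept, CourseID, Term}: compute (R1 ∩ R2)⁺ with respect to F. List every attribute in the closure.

R1 ∩ R2 = {Room, CourseID, Term}.
Room, Term → Dept applies, adding Dept
Dept, CourseID → Bldg applies, adding Bldg
Closure: {Room, Bldg, Dept, CourseID, Term}.

Room, Bldg, Dept, CourseID, Term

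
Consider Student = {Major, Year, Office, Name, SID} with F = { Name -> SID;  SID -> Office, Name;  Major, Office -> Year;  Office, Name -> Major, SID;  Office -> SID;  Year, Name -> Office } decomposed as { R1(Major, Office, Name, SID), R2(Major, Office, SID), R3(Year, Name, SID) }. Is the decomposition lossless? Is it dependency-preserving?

lossless and dependency-preserving

Lossless test (chase): Rows 1 and 2 agree on SID; apply SID→Office, Name and equate their Office, Name entries. Rows 1 and 3 agree on SID; apply SID→Office, Name and equate their Office, Name entries. Rows 1 and 2 agree on Major, Office; apply Major, Office→Year and equate their Year entries. Rows 1 and 3 agree on Office, Name; apply Office, Name→Major, SID and equate their Major, SID entries. Rows 1 and 3 agree on Major, Office; apply Major, Office→Year and equate their Year entries. Row 1 is now all distinguished symbols — the join is lossless.
Dependency preservation: Major, Office → Year; Year, Name → Office are not contained in any single fragment, but the restricted closure of each left-hand side across the fragments still reaches the right-hand side; the remaining FDs each lie inside some fragment. All dependencies are preserved.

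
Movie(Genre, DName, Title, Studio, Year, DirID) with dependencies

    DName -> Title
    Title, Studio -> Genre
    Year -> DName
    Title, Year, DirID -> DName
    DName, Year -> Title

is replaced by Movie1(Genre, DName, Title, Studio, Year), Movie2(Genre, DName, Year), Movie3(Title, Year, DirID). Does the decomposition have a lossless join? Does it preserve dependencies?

lossy but dependency-preserving

Lossless test (chase): Rows 1 and 2 agree on DName; apply DName→Title and equate their Title entries. Rows 1 and 3 agree on Year; apply Year→DName and equate their DName entries. No row becomes fully distinguished — the join is lossy.
Dependency preservation: Title, Year, DirID → DName is not contained in any single fragment, but the restricted closure of its left-hand side across the fragments still reaches the right-hand side; the remaining FDs each lie inside some fragment. All dependencies are preserved.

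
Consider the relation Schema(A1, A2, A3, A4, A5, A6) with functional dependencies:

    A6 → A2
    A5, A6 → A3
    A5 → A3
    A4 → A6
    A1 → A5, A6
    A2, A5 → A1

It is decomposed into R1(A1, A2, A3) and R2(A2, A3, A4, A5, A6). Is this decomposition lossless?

No

Common attributes: R1 ∩ R2 = {A2, A3}.
No dependency enlarges {A2, A3}, so (A2, A3)⁺ = {A2, A3}.
The closure contains neither all of R1 = {A1, A2, A3} nor all of R2 = {A2, A3, A4, A5, A6}, so the common attributes are not a superkey of either fragment. The join is lossy.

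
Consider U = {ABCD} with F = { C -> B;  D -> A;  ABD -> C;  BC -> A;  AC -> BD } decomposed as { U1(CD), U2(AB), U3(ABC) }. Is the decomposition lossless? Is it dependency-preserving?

Lossless test (chase): Rows 1 and 3 agree on C; apply C→B and equate their B entries. Rows 1 and 3 agree on BC; apply BC→A and equate their A entries. Rows 1 and 3 agree on AC; apply AC→BD and equate their BD entries. Row 1 is now all distinguished symbols — the join is lossless.
Dependency preservation: the restricted closure of {D} across the fragments never reaches {A}, so D → A cannot be enforced without a join — not preserved.

lossless but not dependency-preserving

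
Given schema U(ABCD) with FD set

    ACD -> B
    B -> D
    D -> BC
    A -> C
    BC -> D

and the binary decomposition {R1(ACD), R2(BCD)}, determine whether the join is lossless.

Yes

Common attributes: R1 ∩ R2 = {CD}.
Closure of {CD}: D → BC applies, adding B. So (CD)⁺ = {BCD}.
This closure contains every attribute of R2, so R1 ∩ R2 → R2. The join is lossless.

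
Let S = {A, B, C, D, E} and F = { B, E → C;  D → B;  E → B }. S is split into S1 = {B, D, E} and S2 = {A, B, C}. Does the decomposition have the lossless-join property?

Common attributes: S1 ∩ S2 = {B}.
No dependency enlarges {B}, so (B)⁺ = {B}.
The closure contains neither all of S1 = {B, D, E} nor all of S2 = {A, B, C}, so the common attributes are not a superkey of either fragment. The join is lossy.

No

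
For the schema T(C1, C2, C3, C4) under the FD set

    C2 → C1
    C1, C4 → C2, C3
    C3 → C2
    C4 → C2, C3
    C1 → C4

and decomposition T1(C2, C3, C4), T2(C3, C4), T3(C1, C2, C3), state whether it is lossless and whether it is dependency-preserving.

lossless and dependency-preserving

Lossless test (chase): Rows 1 and 3 agree on C2; apply C2→C1 and equate their C1 entries. Rows 1 and 2 agree on C3; apply C3→C2 and equate their C2 entries. Rows 1 and 3 agree on C1; apply C1→C4 and equate their C4 entries. Rows 1 and 2 agree on C2; apply C2→C1 and equate their C1 entries. Row 1 is now all distinguished symbols — the join is lossless.
Dependency preservation: C1, C4 → C2, C3; C1 → C4 are not contained in any single fragment, but the restricted closure of each left-hand side across the fragments still reaches the right-hand side; the remaining FDs each lie inside some fragment. All dependencies are preserved.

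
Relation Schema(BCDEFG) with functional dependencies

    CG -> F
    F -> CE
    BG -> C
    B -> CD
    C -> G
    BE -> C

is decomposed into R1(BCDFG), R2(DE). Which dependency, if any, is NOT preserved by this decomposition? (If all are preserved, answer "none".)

Check F → CE: no single fragment contains all of {CEF}, and the restricted closure of {F} across the fragments never reaches {CE}.
CG → F is preserved.
BG → C is preserved.
B → CD is preserved.
C → G is preserved.
BE → C is preserved.

F -> CE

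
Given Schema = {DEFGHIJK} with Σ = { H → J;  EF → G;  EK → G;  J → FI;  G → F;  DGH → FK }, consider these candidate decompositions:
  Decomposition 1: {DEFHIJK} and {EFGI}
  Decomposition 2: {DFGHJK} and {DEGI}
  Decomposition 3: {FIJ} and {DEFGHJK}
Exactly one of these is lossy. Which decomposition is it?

Decomposition 1: common = {EFI}, closure = {EFGI} → lossless.
Decomposition 2: common = {DG}, closure = {DFG} → lossy.
Decomposition 3: common = {FJ}, closure = {FIJ} → lossless.

Decomposition 2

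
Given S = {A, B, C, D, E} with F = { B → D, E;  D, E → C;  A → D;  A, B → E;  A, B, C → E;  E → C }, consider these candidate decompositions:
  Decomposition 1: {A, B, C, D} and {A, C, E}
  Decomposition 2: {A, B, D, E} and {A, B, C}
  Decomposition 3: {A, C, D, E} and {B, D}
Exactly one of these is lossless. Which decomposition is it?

Decomposition 1: common = {A, C}, closure = {A, C, D} → lossy.
Decomposition 2: common = {A, B}, closure = {A, B, C, D, E} → lossless.
Decomposition 3: common = {D}, closure = {D} → lossy.

Decomposition 2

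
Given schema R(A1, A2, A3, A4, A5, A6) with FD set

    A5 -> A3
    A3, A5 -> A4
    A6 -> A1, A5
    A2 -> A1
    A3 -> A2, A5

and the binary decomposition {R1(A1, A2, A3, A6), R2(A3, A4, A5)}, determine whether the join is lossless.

Yes

Common attributes: R1 ∩ R2 = {A3}.
Closure of {A3}: A3 → A2, A5 applies, adding A2, A5; A3, A5 → A4 applies, adding A4; A2 → A1 applies, adding A1. So (A3)⁺ = {A1, A2, A3, A4, A5}.
This closure contains every attribute of R2, so R1 ∩ R2 → R2. The join is lossless.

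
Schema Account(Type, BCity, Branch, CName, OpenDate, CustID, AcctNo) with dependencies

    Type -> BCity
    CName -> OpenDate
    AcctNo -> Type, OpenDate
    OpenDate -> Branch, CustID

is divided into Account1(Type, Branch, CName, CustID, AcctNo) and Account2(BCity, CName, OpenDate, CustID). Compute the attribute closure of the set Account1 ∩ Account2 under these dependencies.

Account1 ∩ Account2 = {CName, CustID}.
CName → OpenDate applies, adding OpenDate
OpenDate → Branch, CustID applies, adding Branch
Closure: {Branch, CName, OpenDate, CustID}.

Branch, CName, OpenDate, CustID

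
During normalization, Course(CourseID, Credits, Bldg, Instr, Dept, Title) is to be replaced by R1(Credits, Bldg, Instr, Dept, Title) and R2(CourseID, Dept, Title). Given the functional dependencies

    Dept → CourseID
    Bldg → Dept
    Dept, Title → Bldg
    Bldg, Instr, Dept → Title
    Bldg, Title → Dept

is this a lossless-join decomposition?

Common attributes: R1 ∩ R2 = {Dept, Title}.
Closure of {Dept, Title}: Dept → CourseID applies, adding CourseID; Dept, Title → Bldg applies, adding Bldg. So (Dept, Title)⁺ = {CourseID, Bldg, Dept, Title}.
This closure contains every attribute of R2, so R1 ∩ R2 → R2. The join is lossless.

Yes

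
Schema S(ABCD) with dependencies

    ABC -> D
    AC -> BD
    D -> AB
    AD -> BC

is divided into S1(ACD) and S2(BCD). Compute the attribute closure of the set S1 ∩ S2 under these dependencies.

S1 ∩ S2 = {CD}.
D → AB applies, adding AB
Closure: {ABCD}.

ABCD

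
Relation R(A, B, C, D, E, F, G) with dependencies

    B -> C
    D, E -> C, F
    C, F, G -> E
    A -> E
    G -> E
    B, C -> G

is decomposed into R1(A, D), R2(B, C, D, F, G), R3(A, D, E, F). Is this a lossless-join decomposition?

Chase test. Columns are A, B, C, D, E, F, G; row i has aⱼ where attribute j ∈ Ri, else bᵢⱼ.
Initial tableau (one row per fragment):
  row 1: a1 b12 b13 a4 b15 b16 b17
  row 2: b21 a2 a3 a4 b25 a6 a7
  row 3: a1 b32 b33 a4 a5 a6 b37
Rows 1 and 3 agree on A; apply A→E and equate their E entries.
Rows 1 and 3 agree on D, E; apply D, E→C, F and equate their C, F entries.
No row becomes fully distinguished — the join is lossy.

No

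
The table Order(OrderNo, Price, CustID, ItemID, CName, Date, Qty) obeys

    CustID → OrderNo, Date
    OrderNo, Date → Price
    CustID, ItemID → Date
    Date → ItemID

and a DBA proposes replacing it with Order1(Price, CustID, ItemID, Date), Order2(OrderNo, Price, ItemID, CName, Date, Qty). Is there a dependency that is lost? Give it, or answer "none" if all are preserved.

CustID → OrderNo, Date

Check CustID → OrderNo, Date: no single fragment contains all of {OrderNo, CustID, Date}, and the restricted closure of {CustID} across the fragments never reaches {OrderNo, Date}.
OrderNo, Date → Price is preserved.
CustID, ItemID → Date is preserved.
Date → ItemID is preserved.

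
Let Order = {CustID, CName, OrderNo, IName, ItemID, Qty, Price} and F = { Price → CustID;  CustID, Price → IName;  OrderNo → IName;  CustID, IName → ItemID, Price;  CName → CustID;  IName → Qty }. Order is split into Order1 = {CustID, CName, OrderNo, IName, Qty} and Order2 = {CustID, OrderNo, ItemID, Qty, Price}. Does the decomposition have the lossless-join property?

Common attributes: Order1 ∩ Order2 = {CustID, OrderNo, Qty}.
Closure of {CustID, OrderNo, Qty}: OrderNo → IName applies, adding IName; CustID, IName → ItemID, Price applies, adding ItemID, Price. So (CustID, OrderNo, Qty)⁺ = {CustID, OrderNo, IName, ItemID, Qty, Price}.
This closure contains every attribute of Order2, so Order1 ∩ Order2 → Order2. The join is lossless.

Yes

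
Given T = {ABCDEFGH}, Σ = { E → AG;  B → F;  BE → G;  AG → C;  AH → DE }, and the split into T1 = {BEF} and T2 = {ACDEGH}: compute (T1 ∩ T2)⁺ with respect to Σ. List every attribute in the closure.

ACEG

T1 ∩ T2 = {E}.
E → AG applies, adding AG
AG → C applies, adding C
Closure: {ACEG}.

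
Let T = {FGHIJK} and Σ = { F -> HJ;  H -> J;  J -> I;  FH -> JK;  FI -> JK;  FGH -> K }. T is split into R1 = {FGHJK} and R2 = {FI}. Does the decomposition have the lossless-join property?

Yes

Common attributes: R1 ∩ R2 = {F}.
Closure of {F}: F → HJ applies, adding HJ; J → I applies, adding I; FH → JK applies, adding K. So (F)⁺ = {FHIJK}.
This closure contains every attribute of R2, so R1 ∩ R2 → R2. The join is lossless.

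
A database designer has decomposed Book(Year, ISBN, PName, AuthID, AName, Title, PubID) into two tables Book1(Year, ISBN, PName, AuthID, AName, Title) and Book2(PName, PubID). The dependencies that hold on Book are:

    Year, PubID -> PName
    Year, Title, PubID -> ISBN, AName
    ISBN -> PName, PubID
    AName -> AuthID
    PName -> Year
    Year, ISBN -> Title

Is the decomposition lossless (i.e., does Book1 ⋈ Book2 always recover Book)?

Common attributes: Book1 ∩ Book2 = {PName}.
Closure of {PName}: PName → Year applies, adding Year. So (PName)⁺ = {Year, PName}.
The closure contains neither all of Book1 = {Year, ISBN, PName, AuthID, AName, Title} nor all of Book2 = {PName, PubID}, so the common attributes are not a superkey of either fragment. The join is lossy.

No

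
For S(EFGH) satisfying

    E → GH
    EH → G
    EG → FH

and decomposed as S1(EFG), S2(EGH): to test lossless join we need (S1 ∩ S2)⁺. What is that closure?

EFGH

S1 ∩ S2 = {EG}.
E → GH applies, adding H
EG → FH applies, adding F
Closure: {EFGH}.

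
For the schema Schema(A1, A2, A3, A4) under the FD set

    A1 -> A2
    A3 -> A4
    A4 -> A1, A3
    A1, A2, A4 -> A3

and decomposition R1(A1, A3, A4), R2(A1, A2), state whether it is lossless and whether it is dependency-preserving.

Lossless test: (A1)⁺ = {A1, A2}, which contains all of one fragment — lossless.
Dependency preservation: A1, A2, A4 → A3 is not contained in any single fragment, but the restricted closure of its left-hand side across the fragments still reaches the right-hand side; the remaining FDs each lie inside some fragment. All dependencies are preserved.

lossless and dependency-preserving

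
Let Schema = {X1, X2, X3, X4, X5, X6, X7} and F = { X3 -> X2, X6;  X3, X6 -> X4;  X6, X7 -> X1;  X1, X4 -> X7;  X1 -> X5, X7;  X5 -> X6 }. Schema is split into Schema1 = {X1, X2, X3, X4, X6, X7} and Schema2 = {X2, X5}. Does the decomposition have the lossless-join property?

No

Common attributes: Schema1 ∩ Schema2 = {X2}.
No dependency enlarges {X2}, so (X2)⁺ = {X2}.
The closure contains neither all of Schema1 = {X1, X2, X3, X4, X6, X7} nor all of Schema2 = {X2, X5}, so the common attributes are not a superkey of either fragment. The join is lossy.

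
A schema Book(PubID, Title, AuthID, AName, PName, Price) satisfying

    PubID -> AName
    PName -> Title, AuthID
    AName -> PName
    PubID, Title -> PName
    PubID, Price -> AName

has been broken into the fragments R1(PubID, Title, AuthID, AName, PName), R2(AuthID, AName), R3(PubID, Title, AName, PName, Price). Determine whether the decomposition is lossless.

Chase test. Columns are PubID, Title, AuthID, AName, PName, Price; row i has aⱼ where attribute j ∈ Ri, else bᵢⱼ.
Initial tableau (one row per fragment):
  row 1: a1 a2 a3 a4 a5 b16
  row 2: b21 b22 a3 a4 b25 b26
  row 3: a1 a2 b33 a4 a5 a6
Rows 1 and 3 agree on PName; apply PName→Title, AuthID and equate their Title, AuthID entries.
Rows 1 and 2 agree on AName; apply AName→PName and equate their PName entries.
Rows 1 and 2 agree on PName; apply PName→Title, AuthID and equate their Title, AuthID entries.
Row 3 is now all distinguished symbols — the join is lossless.

Yes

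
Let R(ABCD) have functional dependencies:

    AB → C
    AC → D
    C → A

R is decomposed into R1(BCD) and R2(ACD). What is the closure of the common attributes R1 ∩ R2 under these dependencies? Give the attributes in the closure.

ACD

R1 ∩ R2 = {CD}.
C → A applies, adding A
Closure: {ACD}.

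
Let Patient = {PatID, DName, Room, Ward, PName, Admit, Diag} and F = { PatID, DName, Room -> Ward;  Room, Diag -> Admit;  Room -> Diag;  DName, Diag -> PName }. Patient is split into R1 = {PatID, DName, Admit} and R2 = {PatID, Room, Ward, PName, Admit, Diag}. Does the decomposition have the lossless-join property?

No

Common attributes: R1 ∩ R2 = {PatID, Admit}.
No dependency enlarges {PatID, Admit}, so (PatID, Admit)⁺ = {PatID, Admit}.
The closure contains neither all of R1 = {PatID, DName, Admit} nor all of R2 = {PatID, Room, Ward, PName, Admit, Diag}, so the common attributes are not a superkey of either fragment. The join is lossy.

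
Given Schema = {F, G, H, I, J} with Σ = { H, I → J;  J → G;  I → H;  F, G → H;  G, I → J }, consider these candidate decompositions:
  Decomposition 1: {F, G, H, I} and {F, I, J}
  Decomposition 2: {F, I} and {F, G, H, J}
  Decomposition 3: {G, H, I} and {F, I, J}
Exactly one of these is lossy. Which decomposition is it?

Decomposition 1: common = {F, I}, closure = {F, G, H, I, J} → lossless.
Decomposition 2: common = {F}, closure = {F} → lossy.
Decomposition 3: common = {I}, closure = {G, H, I, J} → lossless.

Decomposition 2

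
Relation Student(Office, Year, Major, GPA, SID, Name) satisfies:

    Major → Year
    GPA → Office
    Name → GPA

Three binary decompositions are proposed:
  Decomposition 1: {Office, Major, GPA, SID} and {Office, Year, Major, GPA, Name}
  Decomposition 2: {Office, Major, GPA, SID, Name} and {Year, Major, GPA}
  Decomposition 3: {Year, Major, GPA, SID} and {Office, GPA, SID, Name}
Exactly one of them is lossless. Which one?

Decomposition 1: common = {Office, Major, GPA}, closure = {Office, Year, Major, GPA} → lossy.
Decomposition 2: common = {Major, GPA}, closure = {Office, Year, Major, GPA} → lossless.
Decomposition 3: common = {GPA, SID}, closure = {Office, GPA, SID} → lossy.

Decomposition 2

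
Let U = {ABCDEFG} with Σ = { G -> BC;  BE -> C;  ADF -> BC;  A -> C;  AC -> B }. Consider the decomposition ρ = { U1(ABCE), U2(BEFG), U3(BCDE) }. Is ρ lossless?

No

Chase test. Columns are ABCDEFG; row i has aⱼ where attribute j ∈ Ui, else bᵢⱼ.
Initial tableau (one row per fragment):
  row 1: a1 a2 a3 b14 a5 b16 b17
  row 2: b21 a2 b23 b24 a5 a6 a7
  row 3: b31 a2 a3 a4 a5 b36 b37
Rows 1 and 2 agree on BE; apply BE→C and equate their C entries.
No row becomes fully distinguished — the join is lossy.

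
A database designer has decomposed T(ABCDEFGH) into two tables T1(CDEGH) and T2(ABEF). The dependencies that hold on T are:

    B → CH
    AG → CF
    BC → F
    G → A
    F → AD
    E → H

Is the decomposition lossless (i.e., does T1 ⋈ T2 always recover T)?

No

Common attributes: T1 ∩ T2 = {E}.
Closure of {E}: E → H applies, adding H. So (E)⁺ = {EH}.
The closure contains neither all of T1 = {CDEGH} nor all of T2 = {ABEF}, so the common attributes are not a superkey of either fragment. The join is lossy.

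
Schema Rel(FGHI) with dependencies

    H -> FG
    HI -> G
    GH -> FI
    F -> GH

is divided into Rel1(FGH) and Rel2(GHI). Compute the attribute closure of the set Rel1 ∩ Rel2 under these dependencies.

FGHI

Rel1 ∩ Rel2 = {GH}.
H → FG applies, adding F
GH → FI applies, adding I
Closure: {FGHI}.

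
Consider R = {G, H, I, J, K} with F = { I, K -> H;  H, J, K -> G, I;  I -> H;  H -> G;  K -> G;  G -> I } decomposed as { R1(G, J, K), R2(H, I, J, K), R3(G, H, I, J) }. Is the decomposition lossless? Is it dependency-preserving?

lossless and dependency-preserving

Lossless test (chase): Rows 2 and 3 agree on H; apply H→G and equate their G entries. Rows 1 and 2 agree on G; apply G→I and equate their I entries. Rows 1 and 2 agree on I, K; apply I, K→H and equate their H entries. Row 1 is now all distinguished symbols — the join is lossless.
Dependency preservation: H, J, K → G, I is not contained in any single fragment, but the restricted closure of its left-hand side across the fragments still reaches the right-hand side; the remaining FDs each lie inside some fragment. All dependencies are preserved.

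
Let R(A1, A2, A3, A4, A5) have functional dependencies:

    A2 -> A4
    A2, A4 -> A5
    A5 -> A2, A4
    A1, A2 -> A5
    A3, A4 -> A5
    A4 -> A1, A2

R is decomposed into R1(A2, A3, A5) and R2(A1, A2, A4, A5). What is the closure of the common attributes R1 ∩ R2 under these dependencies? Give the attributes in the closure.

A1, A2, A4, A5

R1 ∩ R2 = {A2, A5}.
A2 → A4 applies, adding A4
A4 → A1, A2 applies, adding A1
Closure: {A1, A2, A4, A5}.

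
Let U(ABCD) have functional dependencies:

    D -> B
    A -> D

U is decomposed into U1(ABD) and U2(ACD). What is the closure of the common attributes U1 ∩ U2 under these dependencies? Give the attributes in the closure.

ABD

U1 ∩ U2 = {AD}.
D → B applies, adding B
Closure: {ABD}.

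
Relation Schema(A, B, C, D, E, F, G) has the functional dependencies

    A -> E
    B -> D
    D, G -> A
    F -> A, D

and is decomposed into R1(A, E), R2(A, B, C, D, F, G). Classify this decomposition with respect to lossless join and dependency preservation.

Lossless test: (A)⁺ = {A, E}, which contains all of one fragment — lossless.
Dependency preservation: every FD's attributes lie within a single fragment, so each can be enforced locally — preserved.

lossless and dependency-preserving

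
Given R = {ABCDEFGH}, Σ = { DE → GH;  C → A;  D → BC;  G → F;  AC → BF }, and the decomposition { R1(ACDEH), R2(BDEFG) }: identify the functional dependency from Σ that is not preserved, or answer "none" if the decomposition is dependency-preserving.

AC → BF

Check AC → BF: no single fragment contains all of {ABCF}, and the restricted closure of {AC} across the fragments never reaches {BF}.
DE → GH is preserved.
C → A is preserved.
D → BC is preserved.
G → F is preserved.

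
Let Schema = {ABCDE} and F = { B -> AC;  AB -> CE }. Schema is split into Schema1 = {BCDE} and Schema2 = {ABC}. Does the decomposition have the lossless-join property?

Yes

Common attributes: Schema1 ∩ Schema2 = {BC}.
Closure of {BC}: B → AC applies, adding A; AB → CE applies, adding E. So (BC)⁺ = {ABCE}.
This closure contains every attribute of Schema2, so Schema1 ∩ Schema2 → Schema2. The join is lossless.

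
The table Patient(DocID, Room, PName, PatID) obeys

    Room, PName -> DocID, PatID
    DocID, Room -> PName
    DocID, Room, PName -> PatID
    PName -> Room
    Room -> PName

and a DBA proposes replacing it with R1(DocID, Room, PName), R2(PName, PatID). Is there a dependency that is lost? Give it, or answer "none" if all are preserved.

Room, PName → DocID, PatID: restricted closure across fragments reaches DocID, PatID.
DocID, Room → PName lies within R1.
DocID, Room, PName → PatID: restricted closure across fragments reaches PatID.
PName → Room lies within R1.
Room → PName lies within R1.
Every dependency is enforceable on the fragments, so the decomposition is dependency-preserving.

none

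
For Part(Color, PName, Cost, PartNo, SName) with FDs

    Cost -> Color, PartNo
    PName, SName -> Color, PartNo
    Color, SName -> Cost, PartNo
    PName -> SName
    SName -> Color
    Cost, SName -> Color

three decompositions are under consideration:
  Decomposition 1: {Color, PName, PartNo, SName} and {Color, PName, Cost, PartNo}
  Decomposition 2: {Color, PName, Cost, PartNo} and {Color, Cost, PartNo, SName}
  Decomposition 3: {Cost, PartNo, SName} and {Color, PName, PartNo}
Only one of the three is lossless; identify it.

Decomposition 1

Decomposition 1: common = {Color, PName, PartNo}, closure = {Color, PName, Cost, PartNo, SName} → lossless.
Decomposition 2: common = {Color, Cost, PartNo}, closure = {Color, Cost, PartNo} → lossy.
Decomposition 3: common = {PartNo}, closure = {PartNo} → lossy.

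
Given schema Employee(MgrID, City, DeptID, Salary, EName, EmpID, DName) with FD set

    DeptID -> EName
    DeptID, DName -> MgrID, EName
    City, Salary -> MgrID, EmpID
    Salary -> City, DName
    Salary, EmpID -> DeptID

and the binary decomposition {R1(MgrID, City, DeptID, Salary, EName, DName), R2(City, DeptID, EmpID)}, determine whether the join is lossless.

No

Common attributes: R1 ∩ R2 = {City, DeptID}.
Closure of {City, DeptID}: DeptID → EName applies, adding EName. So (City, DeptID)⁺ = {City, DeptID, EName}.
The closure contains neither all of R1 = {MgrID, City, DeptID, Salary, EName, DName} nor all of R2 = {City, DeptID, EmpID}, so the common attributes are not a superkey of either fragment. The join is lossy.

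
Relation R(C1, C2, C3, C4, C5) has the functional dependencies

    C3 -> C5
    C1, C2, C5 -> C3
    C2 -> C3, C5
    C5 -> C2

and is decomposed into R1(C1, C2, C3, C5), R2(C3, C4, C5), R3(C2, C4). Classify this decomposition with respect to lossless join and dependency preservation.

lossy but dependency-preserving

Lossless test (chase): Rows 1 and 3 agree on C2; apply C2→C3, C5 and equate their C3, C5 entries. Rows 1 and 2 agree on C5; apply C5→C2 and equate their C2 entries. No row becomes fully distinguished — the join is lossy.
Dependency preservation: every FD's attributes lie within a single fragment, so each can be enforced locally — preserved.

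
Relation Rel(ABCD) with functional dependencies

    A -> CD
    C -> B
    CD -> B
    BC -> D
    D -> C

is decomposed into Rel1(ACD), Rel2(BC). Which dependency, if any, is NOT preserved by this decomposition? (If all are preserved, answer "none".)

none

A → CD lies within Rel1.
C → B lies within Rel2.
CD → B: restricted closure across fragments reaches B.
BC → D: restricted closure across fragments reaches D.
D → C lies within Rel1.
Every dependency is enforceable on the fragments, so the decomposition is dependency-preserving.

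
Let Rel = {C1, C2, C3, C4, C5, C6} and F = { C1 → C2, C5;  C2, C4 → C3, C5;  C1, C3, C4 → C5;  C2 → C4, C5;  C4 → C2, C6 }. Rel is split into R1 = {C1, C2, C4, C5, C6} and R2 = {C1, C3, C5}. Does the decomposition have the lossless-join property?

Yes

Common attributes: R1 ∩ R2 = {C1, C5}.
Closure of {C1, C5}: C1 → C2, C5 applies, adding C2; C2 → C4, C5 applies, adding C4; C4 → C2, C6 applies, adding C6; C2, C4 → C3, C5 applies, adding C3. So (C1, C5)⁺ = {C1, C2, C3, C4, C5, C6}.
This closure contains every attribute of R1, so R1 ∩ R2 → R1. The join is lossless.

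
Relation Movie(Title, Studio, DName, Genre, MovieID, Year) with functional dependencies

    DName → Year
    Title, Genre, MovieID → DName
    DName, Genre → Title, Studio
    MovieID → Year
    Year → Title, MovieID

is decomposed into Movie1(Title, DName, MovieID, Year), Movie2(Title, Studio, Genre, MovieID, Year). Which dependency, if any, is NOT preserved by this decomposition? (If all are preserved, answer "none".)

Title, Genre, MovieID → DName

Check Title, Genre, MovieID → DName: no single fragment contains all of {Title, DName, Genre, MovieID}, and the restricted closure of {Title, Genre, MovieID} across the fragments never reaches {DName}.
DName → Year is preserved.
DName, Genre → Title, Studio is preserved.
MovieID → Year is preserved.
Year → Title, MovieID is preserved.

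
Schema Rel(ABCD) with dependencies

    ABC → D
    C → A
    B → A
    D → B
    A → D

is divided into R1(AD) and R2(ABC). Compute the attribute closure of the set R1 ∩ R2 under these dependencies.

ABD

R1 ∩ R2 = {A}.
A → D applies, adding D
D → B applies, adding B
Closure: {ABD}.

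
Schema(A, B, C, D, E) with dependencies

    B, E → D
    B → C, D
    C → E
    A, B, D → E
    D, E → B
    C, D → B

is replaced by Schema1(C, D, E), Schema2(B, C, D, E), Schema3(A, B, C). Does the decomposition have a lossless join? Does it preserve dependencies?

lossless and dependency-preserving

Lossless test (chase): Rows 2 and 3 agree on B; apply B→C, D and equate their C, D entries. Rows 1 and 3 agree on C; apply C→E and equate their E entries. Rows 1 and 2 agree on D, E; apply D, E→B and equate their B entries. Row 3 is now all distinguished symbols — the join is lossless.
Dependency preservation: A, B, D → E is not contained in any single fragment, but the restricted closure of its left-hand side across the fragments still reaches the right-hand side; the remaining FDs each lie inside some fragment. All dependencies are preserved.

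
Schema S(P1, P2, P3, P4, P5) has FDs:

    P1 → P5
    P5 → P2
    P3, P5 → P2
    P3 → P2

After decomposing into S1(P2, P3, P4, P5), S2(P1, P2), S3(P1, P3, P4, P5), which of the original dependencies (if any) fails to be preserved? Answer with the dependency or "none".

P1 → P5 lies within S3.
P5 → P2 lies within S1.
P3, P5 → P2 lies within S1.
P3 → P2 lies within S1.
Every dependency is enforceable on the fragments, so the decomposition is dependency-preserving.

none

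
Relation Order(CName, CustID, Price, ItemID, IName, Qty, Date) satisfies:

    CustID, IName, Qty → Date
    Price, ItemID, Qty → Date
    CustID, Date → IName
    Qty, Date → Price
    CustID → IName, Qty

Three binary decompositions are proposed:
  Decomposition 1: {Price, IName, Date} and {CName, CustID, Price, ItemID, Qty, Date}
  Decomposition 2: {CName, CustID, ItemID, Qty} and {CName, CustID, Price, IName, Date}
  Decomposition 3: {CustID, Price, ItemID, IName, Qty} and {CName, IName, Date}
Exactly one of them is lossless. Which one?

Decomposition 1: common = {Price, Date}, closure = {Price, Date} → lossy.
Decomposition 2: common = {CName, CustID}, closure = {CName, CustID, Price, IName, Qty, Date} → lossless.
Decomposition 3: common = {IName}, closure = {IName} → lossy.

Decomposition 2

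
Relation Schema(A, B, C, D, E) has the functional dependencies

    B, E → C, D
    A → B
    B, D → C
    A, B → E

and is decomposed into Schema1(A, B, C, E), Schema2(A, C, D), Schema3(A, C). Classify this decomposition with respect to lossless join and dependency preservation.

lossless but not dependency-preserving

Lossless test (chase): Rows 1 and 2 agree on A; apply A→B and equate their B entries. Rows 1 and 3 agree on A; apply A→B and equate their B entries. Rows 1 and 2 agree on A, B; apply A, B→E and equate their E entries. Rows 1 and 3 agree on A, B; apply A, B→E and equate their E entries. Rows 1 and 2 agree on B, E; apply B, E→C, D and equate their C, D entries. Rows 1 and 3 agree on B, E; apply B, E→C, D and equate their C, D entries. Row 1 is now all distinguished symbols — the join is lossless.
Dependency preservation: the restricted closure of {B, E} across the fragments never reaches {C, D}, so B, E → C, D cannot be enforced without a join — not preserved.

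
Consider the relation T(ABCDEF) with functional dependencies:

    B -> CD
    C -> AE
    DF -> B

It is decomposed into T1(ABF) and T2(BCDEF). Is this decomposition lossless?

Common attributes: T1 ∩ T2 = {BF}.
Closure of {BF}: B → CD applies, adding CD; C → AE applies, adding AE. So (BF)⁺ = {ABCDEF}.
This closure contains every attribute of T1, so T1 ∩ T2 → T1. The join is lossless.

Yes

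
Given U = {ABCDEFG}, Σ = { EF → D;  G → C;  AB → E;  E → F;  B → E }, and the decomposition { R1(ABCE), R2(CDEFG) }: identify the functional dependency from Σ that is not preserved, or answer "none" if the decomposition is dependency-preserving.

EF → D lies within R2.
G → C lies within R2.
AB → E lies within R1.
E → F lies within R2.
B → E lies within R1.
Every dependency is enforceable on the fragments, so the decomposition is dependency-preserving.

none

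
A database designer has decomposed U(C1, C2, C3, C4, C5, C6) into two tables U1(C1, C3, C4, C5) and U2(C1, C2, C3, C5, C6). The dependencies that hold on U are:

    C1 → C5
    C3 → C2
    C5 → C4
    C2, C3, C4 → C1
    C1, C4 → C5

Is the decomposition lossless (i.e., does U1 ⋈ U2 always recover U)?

Yes

Common attributes: U1 ∩ U2 = {C1, C3, C5}.
Closure of {C1, C3, C5}: C3 → C2 applies, adding C2; C5 → C4 applies, adding C4. So (C1, C3, C5)⁺ = {C1, C2, C3, C4, C5}.
This closure contains every attribute of U1, so U1 ∩ U2 → U1. The join is lossless.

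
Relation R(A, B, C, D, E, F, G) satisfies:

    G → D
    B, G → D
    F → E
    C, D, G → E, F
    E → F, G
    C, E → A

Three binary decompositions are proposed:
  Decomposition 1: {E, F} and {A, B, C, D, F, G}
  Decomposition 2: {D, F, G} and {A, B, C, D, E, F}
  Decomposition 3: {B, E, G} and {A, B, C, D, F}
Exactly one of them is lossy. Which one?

Decomposition 1: common = {F}, closure = {D, E, F, G} → lossless.
Decomposition 2: common = {D, F}, closure = {D, E, F, G} → lossless.
Decomposition 3: common = {B}, closure = {B} → lossy.

Decomposition 3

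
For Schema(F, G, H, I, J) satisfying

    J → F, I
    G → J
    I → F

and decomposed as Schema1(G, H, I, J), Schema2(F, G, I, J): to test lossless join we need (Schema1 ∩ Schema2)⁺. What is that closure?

Schema1 ∩ Schema2 = {G, I, J}.
J → F, I applies, adding F
Closure: {F, G, I, J}.

F, G, I, J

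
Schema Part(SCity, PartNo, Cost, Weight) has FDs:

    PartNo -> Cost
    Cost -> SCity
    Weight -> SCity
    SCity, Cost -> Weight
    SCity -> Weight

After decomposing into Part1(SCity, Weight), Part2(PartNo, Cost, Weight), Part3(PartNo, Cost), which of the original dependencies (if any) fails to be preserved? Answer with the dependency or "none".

none

PartNo → Cost lies within Part2.
Cost → SCity: restricted closure across fragments reaches SCity.
Weight → SCity lies within Part1.
SCity, Cost → Weight: restricted closure across fragments reaches Weight.
SCity → Weight lies within Part1.
Every dependency is enforceable on the fragments, so the decomposition is dependency-preserving.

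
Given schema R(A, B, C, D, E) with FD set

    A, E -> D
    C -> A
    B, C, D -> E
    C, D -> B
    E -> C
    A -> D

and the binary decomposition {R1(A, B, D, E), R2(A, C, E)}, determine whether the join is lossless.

Yes

Common attributes: R1 ∩ R2 = {A, E}.
Closure of {A, E}: A, E → D applies, adding D; E → C applies, adding C; C, D → B applies, adding B. So (A, E)⁺ = {A, B, C, D, E}.
This closure contains every attribute of R1, so R1 ∩ R2 → R1. The join is lossless.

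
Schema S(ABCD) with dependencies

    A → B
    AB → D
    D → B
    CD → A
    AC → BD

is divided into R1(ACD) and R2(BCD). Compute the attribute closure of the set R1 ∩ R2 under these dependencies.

R1 ∩ R2 = {CD}.
D → B applies, adding B
CD → A applies, adding A
Closure: {ABCD}.

ABCD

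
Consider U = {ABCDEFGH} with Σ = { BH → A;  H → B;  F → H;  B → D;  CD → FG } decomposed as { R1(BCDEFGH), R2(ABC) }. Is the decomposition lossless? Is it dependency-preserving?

lossless but not dependency-preserving

Lossless test: (BC)⁺ = {ABCDFGH}, which contains all of one fragment — lossless.
Dependency preservation: the restricted closure of {BH} across the fragments never reaches {A}, so BH → A cannot be enforced without a join — not preserved.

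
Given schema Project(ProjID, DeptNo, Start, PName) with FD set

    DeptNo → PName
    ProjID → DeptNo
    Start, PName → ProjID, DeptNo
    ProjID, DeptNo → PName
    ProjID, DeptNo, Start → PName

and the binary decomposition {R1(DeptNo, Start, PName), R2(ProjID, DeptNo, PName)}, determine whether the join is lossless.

Common attributes: R1 ∩ R2 = {DeptNo, PName}.
No dependency enlarges {DeptNo, PName}, so (DeptNo, PName)⁺ = {DeptNo, PName}.
The closure contains neither all of R1 = {DeptNo, Start, PName} nor all of R2 = {ProjID, DeptNo, PName}, so the common attributes are not a superkey of either fragment. The join is lossy.

No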